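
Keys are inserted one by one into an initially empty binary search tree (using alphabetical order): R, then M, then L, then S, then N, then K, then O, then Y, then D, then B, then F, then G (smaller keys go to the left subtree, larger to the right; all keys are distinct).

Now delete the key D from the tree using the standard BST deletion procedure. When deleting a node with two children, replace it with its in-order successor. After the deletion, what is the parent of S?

R

Insert R: tree is empty, so R becomes the root.
Insert M: M < R → go left. Place as left child of R.
Insert L: L < R → go left; L < M → go left. Place as left child of M.
Insert S: S > R → go right. Place as right child of R.
Insert N: N < R → go left; N > M → go right. Place as right child of M.
Insert K: K < R → go left; K < M → go left; K < L → go left. Place as left child of L.
Insert O: O < R → go left; O > M → go right; O > N → go right. Place as right child of N.
Insert Y: Y > R → go right; Y > S → go right. Place as right child of S.
Insert D: D < R → go left; D < M → go left; D < L → go left; D < K → go left. Place as left child of K.
Insert B: B < R → go left; B < M → go left; B < L → go left; B < K → go left; B < D → go left. Place as left child of D.
Insert F: F < R → go left; F < M → go left; F < L → go left; F < K → go left; F > D → go right. Place as right child of D.
Insert G: G < R → go left; G < M → go left; G < L → go left; G < K → go left; G > D → go right; G > F → go right. Place as right child of F.

Delete D (two children — replace with in-order successor).
After deletion, S's parent is R.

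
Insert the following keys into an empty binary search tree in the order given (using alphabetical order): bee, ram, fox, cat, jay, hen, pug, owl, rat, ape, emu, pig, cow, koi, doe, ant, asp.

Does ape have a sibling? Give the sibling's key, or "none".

ram

bee: root
ram: right child of bee (depth 1)
fox: left child of ram (depth 2)
cat: left child of fox (depth 3)
jay: right child of fox (depth 3)
hen: left child of jay (depth 4)
pug: right child of jay (depth 4)
owl: left child of pug (depth 5)
rat: right child of ram (depth 2)
ape: left child of bee (depth 1)
emu: right child of cat (depth 4)
pig: right child of owl (depth 6)
cow: left child of emu (depth 5)
koi: left child of owl (depth 6)
doe: right child of cow (depth 6)
ant: left child of ape (depth 2)
asp: right child of ape (depth 2)

ape's parent is bee; the other child of bee is ram.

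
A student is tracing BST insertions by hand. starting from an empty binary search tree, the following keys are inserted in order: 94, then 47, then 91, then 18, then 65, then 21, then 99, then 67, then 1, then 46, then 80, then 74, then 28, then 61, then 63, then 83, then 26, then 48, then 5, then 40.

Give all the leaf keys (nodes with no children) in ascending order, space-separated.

Insert 94: tree is empty, so 94 becomes the root.
Insert 47: 47 < 94 → go left. Place as left child of 94.
Insert 91: 91 < 94 → go left; 91 > 47 → go right. Place as right child of 47.
Insert 18: 18 < 94 → go left; 18 < 47 → go left. Place as left child of 47.
Insert 65: 65 < 94 → go left; 65 > 47 → go right; 65 < 91 → go left. Place as left child of 91.
Insert 21: 21 < 94 → go left; 21 < 47 → go left; 21 > 18 → go right. Place as right child of 18.
Insert 99: 99 > 94 → go right. Place as right child of 94.
Insert 67: 67 < 94 → go left; 67 > 47 → go right; 67 < 91 → go left; 67 > 65 → go right. Place as right child of 65.
Insert 1: 1 < 94 → go left; 1 < 47 → go left; 1 < 18 → go left. Place as left child of 18.
Insert 46: 46 < 94 → go left; 46 < 47 → go left; 46 > 18 → go right; 46 > 21 → go right. Place as right child of 21.
Insert 80: 80 < 94 → go left; 80 > 47 → go right; 80 < 91 → go left; 80 > 65 → go right; 80 > 67 → go right. Place as right child of 67.
Insert 74: 74 < 94 → go left; 74 > 47 → go right; 74 < 91 → go left; 74 > 65 → go right; 74 > 67 → go right; 74 < 80 → go left. Place as left child of 80.
Insert 28: 28 < 94 → go left; 28 < 47 → go left; 28 > 18 → go right; 28 > 21 → go right; 28 < 46 → go left. Place as left child of 46.
Insert 61: 61 < 94 → go left; 61 > 47 → go right; 61 < 91 → go left; 61 < 65 → go left. Place as left child of 65.
Insert 63: 63 < 94 → go left; 63 > 47 → go right; 63 < 91 → go left; 63 < 65 → go left; 63 > 61 → go right. Place as right child of 61.
Insert 83: 83 < 94 → go left; 83 > 47 → go right; 83 < 91 → go left; 83 > 65 → go right; 83 > 67 → go right; 83 > 80 → go right. Place as right child of 80.
Insert 26: 26 < 94 → go left; 26 < 47 → go left; 26 > 18 → go right; 26 > 21 → go right; 26 < 46 → go left; 26 < 28 → go left. Place as left child of 28.
Insert 48: 48 < 94 → go left; 48 > 47 → go right; 48 < 91 → go left; 48 < 65 → go left; 48 < 61 → go left. Place as left child of 61.
Insert 5: 5 < 94 → go left; 5 < 47 → go left; 5 < 18 → go left; 5 > 1 → go right. Place as right child of 1.
Insert 40: 40 < 94 → go left; 40 < 47 → go left; 40 > 18 → go right; 40 > 21 → go right; 40 < 46 → go left; 40 > 28 → go right. Place as right child of 28.

5 26 40 48 63 74 83 99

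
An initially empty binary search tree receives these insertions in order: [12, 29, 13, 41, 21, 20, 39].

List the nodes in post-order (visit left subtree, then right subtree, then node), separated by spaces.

20 21 13 39 41 29 12

Resulting structure (node: left, right):
  12: L=–, R=29
  29: L=13, R=41
  13: L=–, R=21
  41: L=39, R=–
  21: L=20, R=–
  20: L=–, R=–
  39: L=–, R=–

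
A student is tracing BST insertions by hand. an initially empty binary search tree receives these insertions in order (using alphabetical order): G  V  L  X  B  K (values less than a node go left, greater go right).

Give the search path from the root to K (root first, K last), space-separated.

Resulting structure (node: left, right):
  G: L=B, R=V
  V: L=L, R=X
  L: L=K, R=–
  X: L=–, R=–
  B: L=–, R=–
  K: L=–, R=–

G V L K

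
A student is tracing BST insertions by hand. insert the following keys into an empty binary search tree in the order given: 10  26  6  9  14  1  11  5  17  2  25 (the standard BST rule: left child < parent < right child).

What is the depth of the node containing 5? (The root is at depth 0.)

Insert 10: tree is empty, so 10 becomes the root.
Insert 26: 26 > 10 → go right. Place as right child of 10.
Insert 6: 6 < 10 → go left. Place as left child of 10.
Insert 9: 9 < 10 → go left; 9 > 6 → go right. Place as right child of 6.
Insert 14: 14 > 10 → go right; 14 < 26 → go left. Place as left child of 26.
Insert 1: 1 < 10 → go left; 1 < 6 → go left. Place as left child of 6.
Insert 11: 11 > 10 → go right; 11 < 26 → go left; 11 < 14 → go left. Place as left child of 14.
Insert 5: 5 < 10 → go left; 5 < 6 → go left; 5 > 1 → go right. Place as right child of 1.
Insert 17: 17 > 10 → go right; 17 < 26 → go left; 17 > 14 → go right. Place as right child of 14.
Insert 2: 2 < 10 → go left; 2 < 6 → go left; 2 > 1 → go right; 2 < 5 → go left. Place as left child of 5.
Insert 25: 25 > 10 → go right; 25 < 26 → go left; 25 > 14 → go right; 25 > 17 → go right. Place as right child of 17.

Path to 5: 10 → 6 → 1 → 5, which is 3 edges.

3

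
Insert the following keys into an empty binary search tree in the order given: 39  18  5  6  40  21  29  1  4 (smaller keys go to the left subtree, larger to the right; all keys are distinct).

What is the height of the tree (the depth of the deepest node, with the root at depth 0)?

Insert 39: tree is empty, so 39 becomes the root.
Insert 18: 18 < 39 → go left. Place as left child of 39.
Insert 5: 5 < 39 → go left; 5 < 18 → go left. Place as left child of 18.
Insert 6: 6 < 39 → go left; 6 < 18 → go left; 6 > 5 → go right. Place as right child of 5.
Insert 40: 40 > 39 → go right. Place as right child of 39.
Insert 21: 21 < 39 → go left; 21 > 18 → go right. Place as right child of 18.
Insert 29: 29 < 39 → go left; 29 > 18 → go right; 29 > 21 → go right. Place as right child of 21.
Insert 1: 1 < 39 → go left; 1 < 18 → go left; 1 < 5 → go left. Place as left child of 5.
Insert 4: 4 < 39 → go left; 4 < 18 → go left; 4 < 5 → go left; 4 > 1 → go right. Place as right child of 1.

The deepest node is 4 at depth 4.

4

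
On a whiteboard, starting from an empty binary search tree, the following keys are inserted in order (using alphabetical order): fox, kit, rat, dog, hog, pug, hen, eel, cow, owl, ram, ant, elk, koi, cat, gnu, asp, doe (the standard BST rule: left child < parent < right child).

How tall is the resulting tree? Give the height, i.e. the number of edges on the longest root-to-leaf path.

5

Insert fox: tree is empty, so fox becomes the root.
Insert kit: kit > fox → go right. Place as right child of fox.
Insert rat: rat > fox → go right; rat > kit → go right. Place as right child of kit.
Insert dog: dog < fox → go left. Place as left child of fox.
Insert hog: hog > fox → go right; hog < kit → go left. Place as left child of kit.
Insert pug: pug > fox → go right; pug > kit → go right; pug < rat → go left. Place as left child of rat.
Insert hen: hen > fox → go right; hen < kit → go left; hen < hog → go left. Place as left child of hog.
Insert eel: eel < fox → go left; eel > dog → go right. Place as right child of dog.
Insert cow: cow < fox → go left; cow < dog → go left. Place as left child of dog.
Insert owl: owl > fox → go right; owl > kit → go right; owl < rat → go left; owl < pug → go left. Place as left child of pug.
Insert ram: ram > fox → go right; ram > kit → go right; ram < rat → go left; ram > pug → go right. Place as right child of pug.
Insert ant: ant < fox → go left; ant < dog → go left; ant < cow → go left. Place as left child of cow.
Insert elk: elk < fox → go left; elk > dog → go right; elk > eel → go right. Place as right child of eel.
Insert koi: koi > fox → go right; koi > kit → go right; koi < rat → go left; koi < pug → go left; koi < owl → go left. Place as left child of owl.
Insert cat: cat < fox → go left; cat < dog → go left; cat < cow → go left; cat > ant → go right. Place as right child of ant.
Insert gnu: gnu > fox → go right; gnu < kit → go left; gnu < hog → go left; gnu < hen → go left. Place as left child of hen.
Insert asp: asp < fox → go left; asp < dog → go left; asp < cow → go left; asp > ant → go right; asp < cat → go left. Place as left child of cat.
Insert doe: doe < fox → go left; doe < dog → go left; doe > cow → go right. Place as right child of cow.

The deepest node is koi at depth 5.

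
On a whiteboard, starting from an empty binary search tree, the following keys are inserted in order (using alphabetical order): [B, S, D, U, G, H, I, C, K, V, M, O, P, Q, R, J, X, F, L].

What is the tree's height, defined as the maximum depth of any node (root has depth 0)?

B: root
S: right child of B (depth 1)
D: left child of S (depth 2)
U: right child of S (depth 2)
G: right child of D (depth 3)
H: right child of G (depth 4)
I: right child of H (depth 5)
C: left child of D (depth 3)
K: right child of I (depth 6)
V: right child of U (depth 3)
M: right child of K (depth 7)
O: right child of M (depth 8)
P: right child of O (depth 9)
Q: right child of P (depth 10)
R: right child of Q (depth 11)
J: left child of K (depth 7)
X: right child of V (depth 4)
F: left child of G (depth 4)
L: left child of M (depth 8)

The deepest node is R at depth 11.

11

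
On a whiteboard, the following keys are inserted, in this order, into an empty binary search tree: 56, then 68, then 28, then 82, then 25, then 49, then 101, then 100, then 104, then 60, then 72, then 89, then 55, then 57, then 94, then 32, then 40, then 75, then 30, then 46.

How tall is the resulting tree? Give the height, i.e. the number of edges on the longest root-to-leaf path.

6

56: root
68: right child of 56 (depth 1)
28: left child of 56 (depth 1)
82: right child of 68 (depth 2)
25: left child of 28 (depth 2)
49: right child of 28 (depth 2)
101: right child of 82 (depth 3)
100: left child of 101 (depth 4)
104: right child of 101 (depth 4)
60: left child of 68 (depth 2)
72: left child of 82 (depth 3)
89: left child of 100 (depth 5)
55: right child of 49 (depth 3)
57: left child of 60 (depth 3)
94: right child of 89 (depth 6)
32: left child of 49 (depth 3)
40: right child of 32 (depth 4)
75: right child of 72 (depth 4)
30: left child of 32 (depth 4)
46: right child of 40 (depth 5)

The deepest node is 94 at depth 6.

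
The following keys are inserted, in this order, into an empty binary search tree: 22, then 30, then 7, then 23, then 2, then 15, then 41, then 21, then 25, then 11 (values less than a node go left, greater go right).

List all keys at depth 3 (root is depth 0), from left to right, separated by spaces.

Insert 22: tree is empty, so 22 becomes the root.
Insert 30: 30 > 22 → go right. Place as right child of 22.
Insert 7: 7 < 22 → go left. Place as left child of 22.
Insert 23: 23 > 22 → go right; 23 < 30 → go left. Place as left child of 30.
Insert 2: 2 < 22 → go left; 2 < 7 → go left. Place as left child of 7.
Insert 15: 15 < 22 → go left; 15 > 7 → go right. Place as right child of 7.
Insert 41: 41 > 22 → go right; 41 > 30 → go right. Place as right child of 30.
Insert 21: 21 < 22 → go left; 21 > 7 → go right; 21 > 15 → go right. Place as right child of 15.
Insert 25: 25 > 22 → go right; 25 < 30 → go left; 25 > 23 → go right. Place as right child of 23.
Insert 11: 11 < 22 → go left; 11 > 7 → go right; 11 < 15 → go left. Place as left child of 15.

11 21 25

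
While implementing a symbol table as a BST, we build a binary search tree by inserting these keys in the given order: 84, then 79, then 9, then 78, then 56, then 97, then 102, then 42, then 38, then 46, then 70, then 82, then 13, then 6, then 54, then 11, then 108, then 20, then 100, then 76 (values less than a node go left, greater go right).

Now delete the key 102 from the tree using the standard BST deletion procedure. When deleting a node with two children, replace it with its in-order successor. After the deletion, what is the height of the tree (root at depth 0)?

84: root
79: left child of 84 (depth 1)
9: left child of 79 (depth 2)
78: right child of 9 (depth 3)
56: left child of 78 (depth 4)
97: right child of 84 (depth 1)
102: right child of 97 (depth 2)
42: left child of 56 (depth 5)
38: left child of 42 (depth 6)
46: right child of 42 (depth 6)
70: right child of 56 (depth 5)
82: right child of 79 (depth 2)
13: left child of 38 (depth 7)
6: left child of 9 (depth 3)
54: right child of 46 (depth 7)
11: left child of 13 (depth 8)
108: right child of 102 (depth 3)
20: right child of 13 (depth 8)
100: left child of 102 (depth 3)
76: right child of 70 (depth 6)

Delete 102 (two children — replace with in-order successor).
After deletion, deepest node is 11 at depth 8.

8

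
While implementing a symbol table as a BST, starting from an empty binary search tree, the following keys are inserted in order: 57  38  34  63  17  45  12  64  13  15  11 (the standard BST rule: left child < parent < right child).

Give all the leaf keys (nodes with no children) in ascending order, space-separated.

57: root
38: left child of 57 (depth 1)
34: left child of 38 (depth 2)
63: right child of 57 (depth 1)
17: left child of 34 (depth 3)
45: right child of 38 (depth 2)
12: left child of 17 (depth 4)
64: right child of 63 (depth 2)
13: right child of 12 (depth 5)
15: right child of 13 (depth 6)
11: left child of 12 (depth 5)

11 15 45 64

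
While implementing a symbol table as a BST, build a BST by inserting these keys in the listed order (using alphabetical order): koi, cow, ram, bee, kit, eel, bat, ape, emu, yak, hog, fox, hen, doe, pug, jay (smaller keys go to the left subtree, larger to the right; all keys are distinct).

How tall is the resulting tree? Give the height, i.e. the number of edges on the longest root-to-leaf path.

Insert koi: tree is empty, so koi becomes the root.
Insert cow: cow < koi → go left. Place as left child of koi.
Insert ram: ram > koi → go right. Place as right child of koi.
Insert bee: bee < koi → go left; bee < cow → go left. Place as left child of cow.
Insert kit: kit < koi → go left; kit > cow → go right. Place as right child of cow.
Insert eel: eel < koi → go left; eel > cow → go right; eel < kit → go left. Place as left child of kit.
Insert bat: bat < koi → go left; bat < cow → go left; bat < bee → go left. Place as left child of bee.
Insert ape: ape < koi → go left; ape < cow → go left; ape < bee → go left; ape < bat → go left. Place as left child of bat.
Insert emu: emu < koi → go left; emu > cow → go right; emu < kit → go left; emu > eel → go right. Place as right child of eel.
Insert yak: yak > koi → go right; yak > ram → go right. Place as right child of ram.
Insert hog: hog < koi → go left; hog > cow → go right; hog < kit → go left; hog > eel → go right; hog > emu → go right. Place as right child of emu.
Insert fox: fox < koi → go left; fox > cow → go right; fox < kit → go left; fox > eel → go right; fox > emu → go right; fox < hog → go left. Place as left child of hog.
Insert hen: hen < koi → go left; hen > cow → go right; hen < kit → go left; hen > eel → go right; hen > emu → go right; hen < hog → go left; hen > fox → go right. Place as right child of fox.
Insert doe: doe < koi → go left; doe > cow → go right; doe < kit → go left; doe < eel → go left. Place as left child of eel.
Insert pug: pug > koi → go right; pug < ram → go left. Place as left child of ram.
Insert jay: jay < koi → go left; jay > cow → go right; jay < kit → go left; jay > eel → go right; jay > emu → go right; jay > hog → go right. Place as right child of hog.

The deepest node is hen at depth 7.

7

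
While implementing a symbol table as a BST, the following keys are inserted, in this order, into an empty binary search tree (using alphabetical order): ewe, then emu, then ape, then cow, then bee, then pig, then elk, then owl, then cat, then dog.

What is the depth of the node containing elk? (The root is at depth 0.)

4

ewe: root
emu: left child of ewe (depth 1)
ape: left child of emu (depth 2)
cow: right child of ape (depth 3)
bee: left child of cow (depth 4)
pig: right child of ewe (depth 1)
elk: right child of cow (depth 4)
owl: left child of pig (depth 2)
cat: right child of bee (depth 5)
dog: left child of elk (depth 5)

Path to elk: ewe → emu → ape → cow → elk, which is 4 edges.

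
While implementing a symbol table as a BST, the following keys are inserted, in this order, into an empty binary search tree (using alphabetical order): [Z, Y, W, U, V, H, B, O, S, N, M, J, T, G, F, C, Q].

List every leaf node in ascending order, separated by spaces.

Insert Z: tree is empty, so Z becomes the root.
Insert Y: Y < Z → go left. Place as left child of Z.
Insert W: W < Z → go left; W < Y → go left. Place as left child of Y.
Insert U: U < Z → go left; U < Y → go left; U < W → go left. Place as left child of W.
Insert V: V < Z → go left; V < Y → go left; V < W → go left; V > U → go right. Place as right child of U.
Insert H: H < Z → go left; H < Y → go left; H < W → go left; H < U → go left. Place as left child of U.
Insert B: B < Z → go left; B < Y → go left; B < W → go left; B < U → go left; B < H → go left. Place as left child of H.
Insert O: O < Z → go left; O < Y → go left; O < W → go left; O < U → go left; O > H → go right. Place as right child of H.
Insert S: S < Z → go left; S < Y → go left; S < W → go left; S < U → go left; S > H → go right; S > O → go right. Place as right child of O.
Insert N: N < Z → go left; N < Y → go left; N < W → go left; N < U → go left; N > H → go right; N < O → go left. Place as left child of O.
Insert M: M < Z → go left; M < Y → go left; M < W → go left; M < U → go left; M > H → go right; M < O → go left; M < N → go left. Place as left child of N.
Insert J: J < Z → go left; J < Y → go left; J < W → go left; J < U → go left; J > H → go right; J < O → go left; J < N → go left; J < M → go left. Place as left child of M.
Insert T: T < Z → go left; T < Y → go left; T < W → go left; T < U → go left; T > H → go right; T > O → go right; T > S → go right. Place as right child of S.
Insert G: G < Z → go left; G < Y → go left; G < W → go left; G < U → go left; G < H → go left; G > B → go right. Place as right child of B.
Insert F: F < Z → go left; F < Y → go left; F < W → go left; F < U → go left; F < H → go left; F > B → go right; F < G → go left. Place as left child of G.
Insert C: C < Z → go left; C < Y → go left; C < W → go left; C < U → go left; C < H → go left; C > B → go right; C < G → go left; C < F → go left. Place as left child of F.
Insert Q: Q < Z → go left; Q < Y → go left; Q < W → go left; Q < U → go left; Q > H → go right; Q > O → go right; Q < S → go left. Place as left child of S.

C J Q T V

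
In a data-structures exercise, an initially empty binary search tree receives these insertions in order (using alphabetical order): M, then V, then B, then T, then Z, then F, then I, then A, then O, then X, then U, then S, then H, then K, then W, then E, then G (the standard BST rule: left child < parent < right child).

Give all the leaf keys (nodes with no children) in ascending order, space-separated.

Resulting structure (node: left, right):
  M: L=B, R=V
  V: L=T, R=Z
  B: L=A, R=F
  T: L=O, R=U
  Z: L=X, R=–
  F: L=E, R=I
  I: L=H, R=K
  A: L=–, R=–
  O: L=–, R=S
  X: L=W, R=–
  U: L=–, R=–
  S: L=–, R=–
  H: L=G, R=–
  K: L=–, R=–
  W: L=–, R=–
  E: L=–, R=–
  G: L=–, R=–

A E G K S U W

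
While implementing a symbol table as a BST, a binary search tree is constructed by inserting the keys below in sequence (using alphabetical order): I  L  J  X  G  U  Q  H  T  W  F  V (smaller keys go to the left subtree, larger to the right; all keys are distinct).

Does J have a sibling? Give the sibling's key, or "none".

Insert I: tree is empty, so I becomes the root.
Insert L: L > I → go right. Place as right child of I.
Insert J: J > I → go right; J < L → go left. Place as left child of L.
Insert X: X > I → go right; X > L → go right. Place as right child of L.
Insert G: G < I → go left. Place as left child of I.
Insert U: U > I → go right; U > L → go right; U < X → go left. Place as left child of X.
Insert Q: Q > I → go right; Q > L → go right; Q < X → go left; Q < U → go left. Place as left child of U.
Insert H: H < I → go left; H > G → go right. Place as right child of G.
Insert T: T > I → go right; T > L → go right; T < X → go left; T < U → go left; T > Q → go right. Place as right child of Q.
Insert W: W > I → go right; W > L → go right; W < X → go left; W > U → go right. Place as right child of U.
Insert F: F < I → go left; F < G → go left. Place as left child of G.
Insert V: V > I → go right; V > L → go right; V < X → go left; V > U → go right; V < W → go left. Place as left child of W.

J's parent is L; the other child of L is X.

X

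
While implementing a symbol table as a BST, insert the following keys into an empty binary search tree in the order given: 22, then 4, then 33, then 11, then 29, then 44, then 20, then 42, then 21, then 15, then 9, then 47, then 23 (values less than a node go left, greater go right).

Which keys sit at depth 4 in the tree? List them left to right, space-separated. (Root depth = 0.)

22: root
4: left child of 22 (depth 1)
33: right child of 22 (depth 1)
11: right child of 4 (depth 2)
29: left child of 33 (depth 2)
44: right child of 33 (depth 2)
20: right child of 11 (depth 3)
42: left child of 44 (depth 3)
21: right child of 20 (depth 4)
15: left child of 20 (depth 4)
9: left child of 11 (depth 3)
47: right child of 44 (depth 3)
23: left child of 29 (depth 3)

15 21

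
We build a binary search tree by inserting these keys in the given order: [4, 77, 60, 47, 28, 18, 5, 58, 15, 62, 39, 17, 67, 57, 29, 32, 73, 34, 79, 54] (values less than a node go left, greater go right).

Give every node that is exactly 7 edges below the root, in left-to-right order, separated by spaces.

4: root
77: right child of 4 (depth 1)
60: left child of 77 (depth 2)
47: left child of 60 (depth 3)
28: left child of 47 (depth 4)
18: left child of 28 (depth 5)
5: left child of 18 (depth 6)
58: right child of 47 (depth 4)
15: right child of 5 (depth 7)
62: right child of 60 (depth 3)
39: right child of 28 (depth 5)
17: right child of 15 (depth 8)
67: right child of 62 (depth 4)
57: left child of 58 (depth 5)
29: left child of 39 (depth 6)
32: right child of 29 (depth 7)
73: right child of 67 (depth 5)
34: right child of 32 (depth 8)
79: right child of 77 (depth 2)
54: left child of 57 (depth 6)

15 32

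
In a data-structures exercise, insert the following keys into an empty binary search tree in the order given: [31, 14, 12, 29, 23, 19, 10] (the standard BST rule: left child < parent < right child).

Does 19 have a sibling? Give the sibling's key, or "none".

Insert 31: tree is empty, so 31 becomes the root.
Insert 14: 14 < 31 → go left. Place as left child of 31.
Insert 12: 12 < 31 → go left; 12 < 14 → go left. Place as left child of 14.
Insert 29: 29 < 31 → go left; 29 > 14 → go right. Place as right child of 14.
Insert 23: 23 < 31 → go left; 23 > 14 → go right; 23 < 29 → go left. Place as left child of 29.
Insert 19: 19 < 31 → go left; 19 > 14 → go right; 19 < 29 → go left; 19 < 23 → go left. Place as left child of 23.
Insert 10: 10 < 31 → go left; 10 < 14 → go left; 10 < 12 → go left. Place as left child of 12.

19's parent is 23, which has only one child.

none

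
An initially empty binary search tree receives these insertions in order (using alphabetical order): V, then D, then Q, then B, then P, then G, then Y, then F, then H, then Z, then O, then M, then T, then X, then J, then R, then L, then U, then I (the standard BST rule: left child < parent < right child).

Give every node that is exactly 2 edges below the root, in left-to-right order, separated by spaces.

B Q X Z

V: root
D: left child of V (depth 1)
Q: right child of D (depth 2)
B: left child of D (depth 2)
P: left child of Q (depth 3)
G: left child of P (depth 4)
Y: right child of V (depth 1)
F: left child of G (depth 5)
H: right child of G (depth 5)
Z: right child of Y (depth 2)
O: right child of H (depth 6)
M: left child of O (depth 7)
T: right child of Q (depth 3)
X: left child of Y (depth 2)
J: left child of M (depth 8)
R: left child of T (depth 4)
L: right child of J (depth 9)
U: right child of T (depth 4)
I: left child of J (depth 9)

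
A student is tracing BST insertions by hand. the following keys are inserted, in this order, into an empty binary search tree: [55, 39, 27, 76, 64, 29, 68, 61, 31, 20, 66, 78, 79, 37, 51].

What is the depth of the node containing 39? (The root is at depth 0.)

Insert 55: tree is empty, so 55 becomes the root.
Insert 39: 39 < 55 → go left. Place as left child of 55.
Insert 27: 27 < 55 → go left; 27 < 39 → go left. Place as left child of 39.
Insert 76: 76 > 55 → go right. Place as right child of 55.
Insert 64: 64 > 55 → go right; 64 < 76 → go left. Place as left child of 76.
Insert 29: 29 < 55 → go left; 29 < 39 → go left; 29 > 27 → go right. Place as right child of 27.
Insert 68: 68 > 55 → go right; 68 < 76 → go left; 68 > 64 → go right. Place as right child of 64.
Insert 61: 61 > 55 → go right; 61 < 76 → go left; 61 < 64 → go left. Place as left child of 64.
Insert 31: 31 < 55 → go left; 31 < 39 → go left; 31 > 27 → go right; 31 > 29 → go right. Place as right child of 29.
Insert 20: 20 < 55 → go left; 20 < 39 → go left; 20 < 27 → go left. Place as left child of 27.
Insert 66: 66 > 55 → go right; 66 < 76 → go left; 66 > 64 → go right; 66 < 68 → go left. Place as left child of 68.
Insert 78: 78 > 55 → go right; 78 > 76 → go right. Place as right child of 76.
Insert 79: 79 > 55 → go right; 79 > 76 → go right; 79 > 78 → go right. Place as right child of 78.
Insert 37: 37 < 55 → go left; 37 < 39 → go left; 37 > 27 → go right; 37 > 29 → go right; 37 > 31 → go right. Place as right child of 31.
Insert 51: 51 < 55 → go left; 51 > 39 → go right. Place as right child of 39.

Path to 39: 55 → 39, which is 1 edge.

1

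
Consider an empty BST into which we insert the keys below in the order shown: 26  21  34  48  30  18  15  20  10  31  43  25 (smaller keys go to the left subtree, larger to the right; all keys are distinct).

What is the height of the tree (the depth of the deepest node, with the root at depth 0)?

4

26: root
21: left child of 26 (depth 1)
34: right child of 26 (depth 1)
48: right child of 34 (depth 2)
30: left child of 34 (depth 2)
18: left child of 21 (depth 2)
15: left child of 18 (depth 3)
20: right child of 18 (depth 3)
10: left child of 15 (depth 4)
31: right child of 30 (depth 3)
43: left child of 48 (depth 3)
25: right child of 21 (depth 2)

The deepest node is 10 at depth 4.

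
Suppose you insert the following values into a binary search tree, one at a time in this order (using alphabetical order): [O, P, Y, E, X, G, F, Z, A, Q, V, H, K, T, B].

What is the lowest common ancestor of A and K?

E

Resulting structure (node: left, right):
  O: L=E, R=P
  P: L=–, R=Y
  Y: L=X, R=Z
  E: L=A, R=G
  X: L=Q, R=–
  G: L=F, R=H
  F: L=–, R=–
  Z: L=–, R=–
  A: L=–, R=B
  Q: L=–, R=V
  V: L=T, R=–
  H: L=–, R=K
  K: L=–, R=–
  T: L=–, R=–
  B: L=–, R=–

Path to A: O → E → A
Path to K: O → E → G → H → K
The paths share a prefix ending at E, then split left and right.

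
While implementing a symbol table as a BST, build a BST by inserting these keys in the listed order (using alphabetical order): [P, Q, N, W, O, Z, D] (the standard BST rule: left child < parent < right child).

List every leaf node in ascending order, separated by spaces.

Resulting structure (node: left, right):
  P: L=N, R=Q
  Q: L=–, R=W
  N: L=D, R=O
  W: L=–, R=Z
  O: L=–, R=–
  Z: L=–, R=–
  D: L=–, R=–

D O Z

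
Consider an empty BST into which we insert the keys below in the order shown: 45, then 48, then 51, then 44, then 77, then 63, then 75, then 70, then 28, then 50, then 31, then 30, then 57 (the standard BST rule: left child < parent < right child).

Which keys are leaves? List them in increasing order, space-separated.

Resulting structure (node: left, right):
  45: L=44, R=48
  48: L=–, R=51
  51: L=50, R=77
  44: L=28, R=–
  77: L=63, R=–
  63: L=57, R=75
  75: L=70, R=–
  70: L=–, R=–
  28: L=–, R=31
  50: L=–, R=–
  31: L=30, R=–
  30: L=–, R=–
  57: L=–, R=–

30 50 57 70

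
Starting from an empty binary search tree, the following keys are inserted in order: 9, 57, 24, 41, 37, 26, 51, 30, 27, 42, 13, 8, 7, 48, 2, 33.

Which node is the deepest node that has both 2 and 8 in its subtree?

Insert 9: tree is empty, so 9 becomes the root.
Insert 57: 57 > 9 → go right. Place as right child of 9.
Insert 24: 24 > 9 → go right; 24 < 57 → go left. Place as left child of 57.
Insert 41: 41 > 9 → go right; 41 < 57 → go left; 41 > 24 → go right. Place as right child of 24.
Insert 37: 37 > 9 → go right; 37 < 57 → go left; 37 > 24 → go right; 37 < 41 → go left. Place as left child of 41.
Insert 26: 26 > 9 → go right; 26 < 57 → go left; 26 > 24 → go right; 26 < 41 → go left; 26 < 37 → go left. Place as left child of 37.
Insert 51: 51 > 9 → go right; 51 < 57 → go left; 51 > 24 → go right; 51 > 41 → go right. Place as right child of 41.
Insert 30: 30 > 9 → go right; 30 < 57 → go left; 30 > 24 → go right; 30 < 41 → go left; 30 < 37 → go left; 30 > 26 → go right. Place as right child of 26.
Insert 27: 27 > 9 → go right; 27 < 57 → go left; 27 > 24 → go right; 27 < 41 → go left; 27 < 37 → go left; 27 > 26 → go right; 27 < 30 → go left. Place as left child of 30.
Insert 42: 42 > 9 → go right; 42 < 57 → go left; 42 > 24 → go right; 42 > 41 → go right; 42 < 51 → go left. Place as left child of 51.
Insert 13: 13 > 9 → go right; 13 < 57 → go left; 13 < 24 → go left. Place as left child of 24.
Insert 8: 8 < 9 → go left. Place as left child of 9.
Insert 7: 7 < 9 → go left; 7 < 8 → go left. Place as left child of 8.
Insert 48: 48 > 9 → go right; 48 < 57 → go left; 48 > 24 → go right; 48 > 41 → go right; 48 < 51 → go left; 48 > 42 → go right. Place as right child of 42.
Insert 2: 2 < 9 → go left; 2 < 8 → go left; 2 < 7 → go left. Place as left child of 7.
Insert 33: 33 > 9 → go right; 33 < 57 → go left; 33 > 24 → go right; 33 < 41 → go left; 33 < 37 → go left; 33 > 26 → go right; 33 > 30 → go right. Place as right child of 30.

Path to 2: 9 → 8 → 7 → 2
Path to 8: 9 → 8
8 lies on both paths and is an ancestor of the other node.

8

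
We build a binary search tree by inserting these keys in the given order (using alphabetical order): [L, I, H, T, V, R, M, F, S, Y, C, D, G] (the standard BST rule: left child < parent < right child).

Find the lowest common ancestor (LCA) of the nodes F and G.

Resulting structure (node: left, right):
  L: L=I, R=T
  I: L=H, R=–
  H: L=F, R=–
  T: L=R, R=V
  V: L=–, R=Y
  R: L=M, R=S
  M: L=–, R=–
  F: L=C, R=G
  S: L=–, R=–
  Y: L=–, R=–
  C: L=–, R=D
  D: L=–, R=–
  G: L=–, R=–

Path to F: L → I → H → F
Path to G: L → I → H → F → G
F lies on both paths and is an ancestor of the other node.

F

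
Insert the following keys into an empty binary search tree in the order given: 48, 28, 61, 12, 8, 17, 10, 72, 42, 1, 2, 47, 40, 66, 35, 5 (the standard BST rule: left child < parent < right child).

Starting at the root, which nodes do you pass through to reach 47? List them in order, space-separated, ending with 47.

48 28 42 47

Insert 48: tree is empty, so 48 becomes the root.
Insert 28: 28 < 48 → go left. Place as left child of 48.
Insert 61: 61 > 48 → go right. Place as right child of 48.
Insert 12: 12 < 48 → go left; 12 < 28 → go left. Place as left child of 28.
Insert 8: 8 < 48 → go left; 8 < 28 → go left; 8 < 12 → go left. Place as left child of 12.
Insert 17: 17 < 48 → go left; 17 < 28 → go left; 17 > 12 → go right. Place as right child of 12.
Insert 10: 10 < 48 → go left; 10 < 28 → go left; 10 < 12 → go left; 10 > 8 → go right. Place as right child of 8.
Insert 72: 72 > 48 → go right; 72 > 61 → go right. Place as right child of 61.
Insert 42: 42 < 48 → go left; 42 > 28 → go right. Place as right child of 28.
Insert 1: 1 < 48 → go left; 1 < 28 → go left; 1 < 12 → go left; 1 < 8 → go left. Place as left child of 8.
Insert 2: 2 < 48 → go left; 2 < 28 → go left; 2 < 12 → go left; 2 < 8 → go left; 2 > 1 → go right. Place as right child of 1.
Insert 47: 47 < 48 → go left; 47 > 28 → go right; 47 > 42 → go right. Place as right child of 42.
Insert 40: 40 < 48 → go left; 40 > 28 → go right; 40 < 42 → go left. Place as left child of 42.
Insert 66: 66 > 48 → go right; 66 > 61 → go right; 66 < 72 → go left. Place as left child of 72.
Insert 35: 35 < 48 → go left; 35 > 28 → go right; 35 < 42 → go left; 35 < 40 → go left. Place as left child of 40.
Insert 5: 5 < 48 → go left; 5 < 28 → go left; 5 < 12 → go left; 5 < 8 → go left; 5 > 1 → go right; 5 > 2 → go right. Place as right child of 2.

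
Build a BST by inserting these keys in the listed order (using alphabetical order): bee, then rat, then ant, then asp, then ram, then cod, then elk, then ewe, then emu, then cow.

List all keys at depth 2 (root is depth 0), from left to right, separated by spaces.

bee: root
rat: right child of bee (depth 1)
ant: left child of bee (depth 1)
asp: right child of ant (depth 2)
ram: left child of rat (depth 2)
cod: left child of ram (depth 3)
elk: right child of cod (depth 4)
ewe: right child of elk (depth 5)
emu: left child of ewe (depth 6)
cow: left child of elk (depth 5)

asp ram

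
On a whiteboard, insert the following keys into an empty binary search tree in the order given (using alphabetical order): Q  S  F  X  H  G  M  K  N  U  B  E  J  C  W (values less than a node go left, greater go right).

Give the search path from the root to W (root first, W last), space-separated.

Q: root
S: right child of Q (depth 1)
F: left child of Q (depth 1)
X: right child of S (depth 2)
H: right child of F (depth 2)
G: left child of H (depth 3)
M: right child of H (depth 3)
K: left child of M (depth 4)
N: right child of M (depth 4)
U: left child of X (depth 3)
B: left child of F (depth 2)
E: right child of B (depth 3)
J: left child of K (depth 5)
C: left child of E (depth 4)
W: right child of U (depth 4)

Q S X U W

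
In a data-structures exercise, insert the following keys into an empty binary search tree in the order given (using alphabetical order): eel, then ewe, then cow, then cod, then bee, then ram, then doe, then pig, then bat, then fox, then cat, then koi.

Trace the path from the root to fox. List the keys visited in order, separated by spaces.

eel: root
ewe: right child of eel (depth 1)
cow: left child of eel (depth 1)
cod: left child of cow (depth 2)
bee: left child of cod (depth 3)
ram: right child of ewe (depth 2)
doe: right child of cow (depth 2)
pig: left child of ram (depth 3)
bat: left child of bee (depth 4)
fox: left child of pig (depth 4)
cat: right child of bee (depth 4)
koi: right child of fox (depth 5)

eel ewe ram pig fox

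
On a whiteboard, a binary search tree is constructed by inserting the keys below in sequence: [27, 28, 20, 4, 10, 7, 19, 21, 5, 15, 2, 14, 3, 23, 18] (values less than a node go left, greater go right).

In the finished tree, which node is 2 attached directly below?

Insert 27: tree is empty, so 27 becomes the root.
Insert 28: 28 > 27 → go right. Place as right child of 27.
Insert 20: 20 < 27 → go left. Place as left child of 27.
Insert 4: 4 < 27 → go left; 4 < 20 → go left. Place as left child of 20.
Insert 10: 10 < 27 → go left; 10 < 20 → go left; 10 > 4 → go right. Place as right child of 4.
Insert 7: 7 < 27 → go left; 7 < 20 → go left; 7 > 4 → go right; 7 < 10 → go left. Place as left child of 10.
Insert 19: 19 < 27 → go left; 19 < 20 → go left; 19 > 4 → go right; 19 > 10 → go right. Place as right child of 10.
Insert 21: 21 < 27 → go left; 21 > 20 → go right. Place as right child of 20.
Insert 5: 5 < 27 → go left; 5 < 20 → go left; 5 > 4 → go right; 5 < 10 → go left; 5 < 7 → go left. Place as left child of 7.
Insert 15: 15 < 27 → go left; 15 < 20 → go left; 15 > 4 → go right; 15 > 10 → go right; 15 < 19 → go left. Place as left child of 19.
Insert 2: 2 < 27 → go left; 2 < 20 → go left; 2 < 4 → go left. Place as left child of 4.
Insert 14: 14 < 27 → go left; 14 < 20 → go left; 14 > 4 → go right; 14 > 10 → go right; 14 < 19 → go left; 14 < 15 → go left. Place as left child of 15.
Insert 3: 3 < 27 → go left; 3 < 20 → go left; 3 < 4 → go left; 3 > 2 → go right. Place as right child of 2.
Insert 23: 23 < 27 → go left; 23 > 20 → go right; 23 > 21 → go right. Place as right child of 21.
Insert 18: 18 < 27 → go left; 18 < 20 → go left; 18 > 4 → go right; 18 > 10 → go right; 18 < 19 → go left; 18 > 15 → go right. Place as right child of 15.

4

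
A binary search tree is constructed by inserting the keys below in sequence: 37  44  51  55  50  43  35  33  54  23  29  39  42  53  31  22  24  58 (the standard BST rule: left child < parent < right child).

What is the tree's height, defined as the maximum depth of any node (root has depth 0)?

Insert 37: tree is empty, so 37 becomes the root.
Insert 44: 44 > 37 → go right. Place as right child of 37.
Insert 51: 51 > 37 → go right; 51 > 44 → go right. Place as right child of 44.
Insert 55: 55 > 37 → go right; 55 > 44 → go right; 55 > 51 → go right. Place as right child of 51.
Insert 50: 50 > 37 → go right; 50 > 44 → go right; 50 < 51 → go left. Place as left child of 51.
Insert 43: 43 > 37 → go right; 43 < 44 → go left. Place as left child of 44.
Insert 35: 35 < 37 → go left. Place as left child of 37.
Insert 33: 33 < 37 → go left; 33 < 35 → go left. Place as left child of 35.
Insert 54: 54 > 37 → go right; 54 > 44 → go right; 54 > 51 → go right; 54 < 55 → go left. Place as left child of 55.
Insert 23: 23 < 37 → go left; 23 < 35 → go left; 23 < 33 → go left. Place as left child of 33.
Insert 29: 29 < 37 → go left; 29 < 35 → go left; 29 < 33 → go left; 29 > 23 → go right. Place as right child of 23.
Insert 39: 39 > 37 → go right; 39 < 44 → go left; 39 < 43 → go left. Place as left child of 43.
Insert 42: 42 > 37 → go right; 42 < 44 → go left; 42 < 43 → go left; 42 > 39 → go right. Place as right child of 39.
Insert 53: 53 > 37 → go right; 53 > 44 → go right; 53 > 51 → go right; 53 < 55 → go left; 53 < 54 → go left. Place as left child of 54.
Insert 31: 31 < 37 → go left; 31 < 35 → go left; 31 < 33 → go left; 31 > 23 → go right; 31 > 29 → go right. Place as right child of 29.
Insert 22: 22 < 37 → go left; 22 < 35 → go left; 22 < 33 → go left; 22 < 23 → go left. Place as left child of 23.
Insert 24: 24 < 37 → go left; 24 < 35 → go left; 24 < 33 → go left; 24 > 23 → go right; 24 < 29 → go left. Place as left child of 29.
Insert 58: 58 > 37 → go right; 58 > 44 → go right; 58 > 51 → go right; 58 > 55 → go right. Place as right child of 55.

The deepest node is 53 at depth 5.

5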